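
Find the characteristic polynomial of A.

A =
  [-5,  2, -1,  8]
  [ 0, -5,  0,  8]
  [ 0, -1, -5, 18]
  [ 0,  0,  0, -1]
x^4 + 16*x^3 + 90*x^2 + 200*x + 125

Expanding det(x·I − A) (e.g. by cofactor expansion or by noting that A is similar to its Jordan form J, which has the same characteristic polynomial as A) gives
  χ_A(x) = x^4 + 16*x^3 + 90*x^2 + 200*x + 125
which factors as (x + 1)*(x + 5)^3. The eigenvalues (with algebraic multiplicities) are λ = -5 with multiplicity 3, λ = -1 with multiplicity 1.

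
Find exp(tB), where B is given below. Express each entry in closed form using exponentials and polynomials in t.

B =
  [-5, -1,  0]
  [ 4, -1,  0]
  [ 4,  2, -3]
e^{tB} =
  [-2*t*exp(-3*t) + exp(-3*t), -t*exp(-3*t), 0]
  [4*t*exp(-3*t), 2*t*exp(-3*t) + exp(-3*t), 0]
  [4*t*exp(-3*t), 2*t*exp(-3*t), exp(-3*t)]

Strategy: write B = P · J · P⁻¹ where J is a Jordan canonical form, so e^{tB} = P · e^{tJ} · P⁻¹, and e^{tJ} can be computed block-by-block.

B has Jordan form
J =
  [-3,  1,  0]
  [ 0, -3,  0]
  [ 0,  0, -3]
(up to reordering of blocks).

Per-block formulas:
  For a 2×2 Jordan block J_2(-3): exp(t · J_2(-3)) = e^(-3t)·(I + t·N), where N is the 2×2 nilpotent shift.
  For a 1×1 block at λ = -3: exp(t · [-3]) = [e^(-3t)].

After assembling e^{tJ} and conjugating by P, we get:

e^{tB} =
  [-2*t*exp(-3*t) + exp(-3*t), -t*exp(-3*t), 0]
  [4*t*exp(-3*t), 2*t*exp(-3*t) + exp(-3*t), 0]
  [4*t*exp(-3*t), 2*t*exp(-3*t), exp(-3*t)]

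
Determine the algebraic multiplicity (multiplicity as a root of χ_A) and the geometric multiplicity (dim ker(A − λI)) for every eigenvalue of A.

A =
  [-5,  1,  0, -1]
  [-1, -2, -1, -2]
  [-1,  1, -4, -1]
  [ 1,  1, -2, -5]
λ = -4: alg = 4, geom = 2

Step 1 — factor the characteristic polynomial to read off the algebraic multiplicities:
  χ_A(x) = (x + 4)^4

Step 2 — compute geometric multiplicities via the rank-nullity identity g(λ) = n − rank(A − λI):
  rank(A − (-4)·I) = 2, so dim ker(A − (-4)·I) = n − 2 = 2

Summary:
  λ = -4: algebraic multiplicity = 4, geometric multiplicity = 2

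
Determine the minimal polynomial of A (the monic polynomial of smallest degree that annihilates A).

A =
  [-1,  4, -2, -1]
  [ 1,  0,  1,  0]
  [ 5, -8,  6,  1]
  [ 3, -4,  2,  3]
x^2 - 4*x + 4

The characteristic polynomial is χ_A(x) = (x - 2)^4, so the eigenvalues are known. The minimal polynomial is
  m_A(x) = Π_λ (x − λ)^{k_λ}
where k_λ is the size of the *largest* Jordan block for λ (equivalently, the smallest k with (A − λI)^k v = 0 for every generalised eigenvector v of λ).

  λ = 2: largest Jordan block has size 2, contributing (x − 2)^2

So m_A(x) = (x - 2)^2 = x^2 - 4*x + 4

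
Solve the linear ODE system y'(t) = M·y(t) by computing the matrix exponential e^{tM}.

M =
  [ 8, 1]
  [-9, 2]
e^{tM} =
  [3*t*exp(5*t) + exp(5*t), t*exp(5*t)]
  [-9*t*exp(5*t), -3*t*exp(5*t) + exp(5*t)]

Strategy: write M = P · J · P⁻¹ where J is a Jordan canonical form, so e^{tM} = P · e^{tJ} · P⁻¹, and e^{tJ} can be computed block-by-block.

M has Jordan form
J =
  [5, 1]
  [0, 5]
(up to reordering of blocks).

Per-block formulas:
  For a 2×2 Jordan block J_2(5): exp(t · J_2(5)) = e^(5t)·(I + t·N), where N is the 2×2 nilpotent shift.

After assembling e^{tJ} and conjugating by P, we get:

e^{tM} =
  [3*t*exp(5*t) + exp(5*t), t*exp(5*t)]
  [-9*t*exp(5*t), -3*t*exp(5*t) + exp(5*t)]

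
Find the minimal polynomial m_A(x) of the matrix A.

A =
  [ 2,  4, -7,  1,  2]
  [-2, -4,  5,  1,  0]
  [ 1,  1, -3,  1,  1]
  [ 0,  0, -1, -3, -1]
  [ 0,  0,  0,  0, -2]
x^3 + 6*x^2 + 12*x + 8

The characteristic polynomial is χ_A(x) = (x + 2)^5, so the eigenvalues are known. The minimal polynomial is
  m_A(x) = Π_λ (x − λ)^{k_λ}
where k_λ is the size of the *largest* Jordan block for λ (equivalently, the smallest k with (A − λI)^k v = 0 for every generalised eigenvector v of λ).

  λ = -2: largest Jordan block has size 3, contributing (x + 2)^3

So m_A(x) = (x + 2)^3 = x^3 + 6*x^2 + 12*x + 8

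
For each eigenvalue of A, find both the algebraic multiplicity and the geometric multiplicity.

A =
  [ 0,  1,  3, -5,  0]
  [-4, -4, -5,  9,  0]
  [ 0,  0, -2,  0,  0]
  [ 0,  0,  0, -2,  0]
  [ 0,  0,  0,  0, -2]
λ = -2: alg = 5, geom = 3

Step 1 — factor the characteristic polynomial to read off the algebraic multiplicities:
  χ_A(x) = (x + 2)^5

Step 2 — compute geometric multiplicities via the rank-nullity identity g(λ) = n − rank(A − λI):
  rank(A − (-2)·I) = 2, so dim ker(A − (-2)·I) = n − 2 = 3

Summary:
  λ = -2: algebraic multiplicity = 5, geometric multiplicity = 3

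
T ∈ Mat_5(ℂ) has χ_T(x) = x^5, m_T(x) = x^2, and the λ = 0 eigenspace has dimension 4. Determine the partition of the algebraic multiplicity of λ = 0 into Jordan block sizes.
Block sizes for λ = 0: [2, 1, 1, 1]

Step 1 — from the characteristic polynomial, algebraic multiplicity of λ = 0 is 5. From dim ker(T − (0)·I) = 4, there are exactly 4 Jordan blocks for λ = 0.
Step 2 — from the minimal polynomial, the factor (x − 0)^2 tells us the largest block for λ = 0 has size 2.
Step 3 — with total size 5, 4 blocks, and largest block 2, the block sizes (in nonincreasing order) are [2, 1, 1, 1].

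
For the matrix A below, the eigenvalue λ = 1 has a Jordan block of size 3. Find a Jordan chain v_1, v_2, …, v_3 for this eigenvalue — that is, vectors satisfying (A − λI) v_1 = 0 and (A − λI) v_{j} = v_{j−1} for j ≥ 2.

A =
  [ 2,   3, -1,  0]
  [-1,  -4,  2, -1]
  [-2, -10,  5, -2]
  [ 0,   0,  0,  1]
A Jordan chain for λ = 1 of length 3:
v_1 = (-2, 2, 4, 0)ᵀ
v_2 = (3, -5, -10, 0)ᵀ
v_3 = (0, 1, 0, 0)ᵀ

Let N = A − (1)·I. We want v_3 with N^3 v_3 = 0 but N^2 v_3 ≠ 0; then v_{j-1} := N · v_j for j = 3, …, 2.

Pick v_3 = (0, 1, 0, 0)ᵀ.
Then v_2 = N · v_3 = (3, -5, -10, 0)ᵀ.
Then v_1 = N · v_2 = (-2, 2, 4, 0)ᵀ.

Sanity check: (A − (1)·I) v_1 = (0, 0, 0, 0)ᵀ = 0. ✓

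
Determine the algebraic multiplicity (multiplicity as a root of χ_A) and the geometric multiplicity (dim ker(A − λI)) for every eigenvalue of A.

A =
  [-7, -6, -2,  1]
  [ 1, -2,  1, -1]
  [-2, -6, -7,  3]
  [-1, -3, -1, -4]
λ = -5: alg = 4, geom = 2

Step 1 — factor the characteristic polynomial to read off the algebraic multiplicities:
  χ_A(x) = (x + 5)^4

Step 2 — compute geometric multiplicities via the rank-nullity identity g(λ) = n − rank(A − λI):
  rank(A − (-5)·I) = 2, so dim ker(A − (-5)·I) = n − 2 = 2

Summary:
  λ = -5: algebraic multiplicity = 4, geometric multiplicity = 2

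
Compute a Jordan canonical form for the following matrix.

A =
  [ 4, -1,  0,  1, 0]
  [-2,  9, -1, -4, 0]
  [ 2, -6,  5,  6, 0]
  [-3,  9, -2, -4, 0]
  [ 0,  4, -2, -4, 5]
J_3(3) ⊕ J_1(5) ⊕ J_1(5)

The characteristic polynomial is
  det(x·I − A) = x^5 - 19*x^4 + 142*x^3 - 522*x^2 + 945*x - 675 = (x - 5)^2*(x - 3)^3

Eigenvalues and multiplicities (the geometric multiplicity of λ is n − rank(A − λI), which equals the number of Jordan blocks for λ):
  λ = 3: algebraic multiplicity = 3, geometric multiplicity = 1
  λ = 5: algebraic multiplicity = 2, geometric multiplicity = 2

Determining the block sizes for each eigenvalue:
  λ = 3: one block (gm = 1), so the single block has size am = 3 → block sizes [3]
  λ = 5: gm = am = 2, so every block has size 1 → block sizes [1, 1]

Assembling the blocks gives a Jordan form
J =
  [3, 1, 0, 0, 0]
  [0, 3, 1, 0, 0]
  [0, 0, 3, 0, 0]
  [0, 0, 0, 5, 0]
  [0, 0, 0, 0, 5]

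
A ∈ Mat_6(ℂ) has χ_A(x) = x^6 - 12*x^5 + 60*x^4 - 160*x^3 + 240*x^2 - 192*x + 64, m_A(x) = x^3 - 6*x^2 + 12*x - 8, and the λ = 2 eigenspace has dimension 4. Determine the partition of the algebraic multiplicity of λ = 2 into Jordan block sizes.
Block sizes for λ = 2: [3, 1, 1, 1]

Step 1 — from the characteristic polynomial, algebraic multiplicity of λ = 2 is 6. From dim ker(A − (2)·I) = 4, there are exactly 4 Jordan blocks for λ = 2.
Step 2 — from the minimal polynomial, the factor (x − 2)^3 tells us the largest block for λ = 2 has size 3.
Step 3 — with total size 6, 4 blocks, and largest block 3, the block sizes (in nonincreasing order) are [3, 1, 1, 1].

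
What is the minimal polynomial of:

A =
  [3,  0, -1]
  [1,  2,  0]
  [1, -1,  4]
x^3 - 9*x^2 + 27*x - 27

The characteristic polynomial is χ_A(x) = (x - 3)^3, so the eigenvalues are known. The minimal polynomial is
  m_A(x) = Π_λ (x − λ)^{k_λ}
where k_λ is the size of the *largest* Jordan block for λ (equivalently, the smallest k with (A − λI)^k v = 0 for every generalised eigenvector v of λ).

  λ = 3: largest Jordan block has size 3, contributing (x − 3)^3

So m_A(x) = (x - 3)^3 = x^3 - 9*x^2 + 27*x - 27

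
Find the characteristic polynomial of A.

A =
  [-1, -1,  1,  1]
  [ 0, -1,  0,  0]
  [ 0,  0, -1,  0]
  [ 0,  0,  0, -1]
x^4 + 4*x^3 + 6*x^2 + 4*x + 1

Expanding det(x·I − A) (e.g. by cofactor expansion or by noting that A is similar to its Jordan form J, which has the same characteristic polynomial as A) gives
  χ_A(x) = x^4 + 4*x^3 + 6*x^2 + 4*x + 1
which factors as (x + 1)^4. The eigenvalues (with algebraic multiplicities) are λ = -1 with multiplicity 4.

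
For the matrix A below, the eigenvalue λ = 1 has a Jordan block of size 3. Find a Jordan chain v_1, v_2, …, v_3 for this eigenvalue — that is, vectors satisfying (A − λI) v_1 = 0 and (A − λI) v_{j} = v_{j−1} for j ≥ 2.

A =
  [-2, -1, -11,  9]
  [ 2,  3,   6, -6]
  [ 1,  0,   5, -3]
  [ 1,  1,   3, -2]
A Jordan chain for λ = 1 of length 3:
v_1 = (5, -2, -2, -1)ᵀ
v_2 = (-3, 2, 1, 1)ᵀ
v_3 = (1, 0, 0, 0)ᵀ

Let N = A − (1)·I. We want v_3 with N^3 v_3 = 0 but N^2 v_3 ≠ 0; then v_{j-1} := N · v_j for j = 3, …, 2.

Pick v_3 = (1, 0, 0, 0)ᵀ.
Then v_2 = N · v_3 = (-3, 2, 1, 1)ᵀ.
Then v_1 = N · v_2 = (5, -2, -2, -1)ᵀ.

Sanity check: (A − (1)·I) v_1 = (0, 0, 0, 0)ᵀ = 0. ✓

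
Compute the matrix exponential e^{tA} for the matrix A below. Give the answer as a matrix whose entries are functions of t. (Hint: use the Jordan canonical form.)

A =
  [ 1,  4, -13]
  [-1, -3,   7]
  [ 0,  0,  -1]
e^{tA} =
  [2*t*exp(-t) + exp(-t), 4*t*exp(-t), t^2*exp(-t) - 13*t*exp(-t)]
  [-t*exp(-t), -2*t*exp(-t) + exp(-t), -t^2*exp(-t)/2 + 7*t*exp(-t)]
  [0, 0, exp(-t)]

Strategy: write A = P · J · P⁻¹ where J is a Jordan canonical form, so e^{tA} = P · e^{tJ} · P⁻¹, and e^{tJ} can be computed block-by-block.

A has Jordan form
J =
  [-1,  1,  0]
  [ 0, -1,  1]
  [ 0,  0, -1]
(up to reordering of blocks).

Per-block formulas:
  For a 3×3 Jordan block J_3(-1): exp(t · J_3(-1)) = e^(-1t)·(I + t·N + (t^2/2)·N^2), where N is the 3×3 nilpotent shift.

After assembling e^{tJ} and conjugating by P, we get:

e^{tA} =
  [2*t*exp(-t) + exp(-t), 4*t*exp(-t), t^2*exp(-t) - 13*t*exp(-t)]
  [-t*exp(-t), -2*t*exp(-t) + exp(-t), -t^2*exp(-t)/2 + 7*t*exp(-t)]
  [0, 0, exp(-t)]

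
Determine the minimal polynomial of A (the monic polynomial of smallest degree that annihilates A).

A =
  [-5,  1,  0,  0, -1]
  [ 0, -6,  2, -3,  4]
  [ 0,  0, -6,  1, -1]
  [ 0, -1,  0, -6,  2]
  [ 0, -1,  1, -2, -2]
x^3 + 15*x^2 + 75*x + 125

The characteristic polynomial is χ_A(x) = (x + 5)^5, so the eigenvalues are known. The minimal polynomial is
  m_A(x) = Π_λ (x − λ)^{k_λ}
where k_λ is the size of the *largest* Jordan block for λ (equivalently, the smallest k with (A − λI)^k v = 0 for every generalised eigenvector v of λ).

  λ = -5: largest Jordan block has size 3, contributing (x + 5)^3

So m_A(x) = (x + 5)^3 = x^3 + 15*x^2 + 75*x + 125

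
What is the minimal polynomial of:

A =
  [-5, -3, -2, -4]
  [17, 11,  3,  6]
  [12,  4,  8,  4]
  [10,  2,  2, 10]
x^3 - 18*x^2 + 108*x - 216

The characteristic polynomial is χ_A(x) = (x - 6)^4, so the eigenvalues are known. The minimal polynomial is
  m_A(x) = Π_λ (x − λ)^{k_λ}
where k_λ is the size of the *largest* Jordan block for λ (equivalently, the smallest k with (A − λI)^k v = 0 for every generalised eigenvector v of λ).

  λ = 6: largest Jordan block has size 3, contributing (x − 6)^3

So m_A(x) = (x - 6)^3 = x^3 - 18*x^2 + 108*x - 216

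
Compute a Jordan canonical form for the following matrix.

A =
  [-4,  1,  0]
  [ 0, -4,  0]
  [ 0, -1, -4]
J_2(-4) ⊕ J_1(-4)

The characteristic polynomial is
  det(x·I − A) = x^3 + 12*x^2 + 48*x + 64 = (x + 4)^3

Eigenvalues and multiplicities (the geometric multiplicity of λ is n − rank(A − λI), which equals the number of Jordan blocks for λ):
  λ = -4: algebraic multiplicity = 3, geometric multiplicity = 2

Determining the block sizes for each eigenvalue:
  λ = -4: 2 blocks summing to 3 forces exactly one block of size 2 and the rest size 1 → block sizes [2, 1]

Assembling the blocks gives a Jordan form
J =
  [-4,  1,  0]
  [ 0, -4,  0]
  [ 0,  0, -4]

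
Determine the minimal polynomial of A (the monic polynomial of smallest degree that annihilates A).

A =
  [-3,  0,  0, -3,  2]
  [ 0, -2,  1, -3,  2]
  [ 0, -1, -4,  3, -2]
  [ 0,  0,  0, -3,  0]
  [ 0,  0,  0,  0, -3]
x^2 + 6*x + 9

The characteristic polynomial is χ_A(x) = (x + 3)^5, so the eigenvalues are known. The minimal polynomial is
  m_A(x) = Π_λ (x − λ)^{k_λ}
where k_λ is the size of the *largest* Jordan block for λ (equivalently, the smallest k with (A − λI)^k v = 0 for every generalised eigenvector v of λ).

  λ = -3: largest Jordan block has size 2, contributing (x + 3)^2

So m_A(x) = (x + 3)^2 = x^2 + 6*x + 9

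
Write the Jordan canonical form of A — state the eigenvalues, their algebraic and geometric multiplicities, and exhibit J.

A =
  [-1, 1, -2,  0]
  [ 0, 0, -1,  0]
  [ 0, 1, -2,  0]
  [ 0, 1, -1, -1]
J_3(-1) ⊕ J_1(-1)

The characteristic polynomial is
  det(x·I − A) = x^4 + 4*x^3 + 6*x^2 + 4*x + 1 = (x + 1)^4

Eigenvalues and multiplicities (the geometric multiplicity of λ is n − rank(A − λI), which equals the number of Jordan blocks for λ):
  λ = -1: algebraic multiplicity = 4, geometric multiplicity = 2

Determining the block sizes for each eigenvalue:
  λ = -1: with am = 4 and gm = 2, the partition is not yet determined (e.g. several partitions of 4 into 2 parts exist). Let N = A − (-1)·I. Computing rank(N^1) = 2, rank(N^2) = 1, rank(N^3) = 0; the number of blocks of size ≥ j is rank(N^{j−1}) − rank(N^j), giving [2, 1, 1]. So we have 1 block(s) of size 3, 1 block(s) of size 1 → block sizes [3, 1]

Assembling the blocks gives a Jordan form
J =
  [-1,  1,  0,  0]
  [ 0, -1,  1,  0]
  [ 0,  0, -1,  0]
  [ 0,  0,  0, -1]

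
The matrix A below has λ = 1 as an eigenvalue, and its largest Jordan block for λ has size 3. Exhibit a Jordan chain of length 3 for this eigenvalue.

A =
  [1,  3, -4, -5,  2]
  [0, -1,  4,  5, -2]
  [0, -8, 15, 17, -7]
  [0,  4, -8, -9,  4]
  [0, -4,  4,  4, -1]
A Jordan chain for λ = 1 of length 3:
v_1 = (-2, 0, 0, 0, 0)ᵀ
v_2 = (3, -2, -8, 4, -4)ᵀ
v_3 = (0, 1, 0, 0, 0)ᵀ

Let N = A − (1)·I. We want v_3 with N^3 v_3 = 0 but N^2 v_3 ≠ 0; then v_{j-1} := N · v_j for j = 3, …, 2.

Pick v_3 = (0, 1, 0, 0, 0)ᵀ.
Then v_2 = N · v_3 = (3, -2, -8, 4, -4)ᵀ.
Then v_1 = N · v_2 = (-2, 0, 0, 0, 0)ᵀ.

Sanity check: (A − (1)·I) v_1 = (0, 0, 0, 0, 0)ᵀ = 0. ✓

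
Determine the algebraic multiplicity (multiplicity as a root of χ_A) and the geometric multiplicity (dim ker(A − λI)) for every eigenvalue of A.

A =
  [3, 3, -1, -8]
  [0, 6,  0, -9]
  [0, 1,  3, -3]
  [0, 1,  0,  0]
λ = 3: alg = 4, geom = 2

Step 1 — factor the characteristic polynomial to read off the algebraic multiplicities:
  χ_A(x) = (x - 3)^4

Step 2 — compute geometric multiplicities via the rank-nullity identity g(λ) = n − rank(A − λI):
  rank(A − (3)·I) = 2, so dim ker(A − (3)·I) = n − 2 = 2

Summary:
  λ = 3: algebraic multiplicity = 4, geometric multiplicity = 2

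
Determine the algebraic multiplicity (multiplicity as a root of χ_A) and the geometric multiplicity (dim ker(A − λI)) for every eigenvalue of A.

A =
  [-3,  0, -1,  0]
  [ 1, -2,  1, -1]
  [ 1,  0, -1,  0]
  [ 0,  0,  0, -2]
λ = -2: alg = 4, geom = 2

Step 1 — factor the characteristic polynomial to read off the algebraic multiplicities:
  χ_A(x) = (x + 2)^4

Step 2 — compute geometric multiplicities via the rank-nullity identity g(λ) = n − rank(A − λI):
  rank(A − (-2)·I) = 2, so dim ker(A − (-2)·I) = n − 2 = 2

Summary:
  λ = -2: algebraic multiplicity = 4, geometric multiplicity = 2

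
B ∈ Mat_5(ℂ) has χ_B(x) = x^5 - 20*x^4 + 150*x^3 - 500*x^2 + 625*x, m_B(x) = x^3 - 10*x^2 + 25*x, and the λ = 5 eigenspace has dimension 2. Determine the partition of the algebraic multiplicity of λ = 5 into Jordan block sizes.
Block sizes for λ = 5: [2, 2]

Step 1 — from the characteristic polynomial, algebraic multiplicity of λ = 5 is 4. From dim ker(B − (5)·I) = 2, there are exactly 2 Jordan blocks for λ = 5.
Step 2 — from the minimal polynomial, the factor (x − 5)^2 tells us the largest block for λ = 5 has size 2.
Step 3 — with total size 4, 2 blocks, and largest block 2, the block sizes (in nonincreasing order) are [2, 2].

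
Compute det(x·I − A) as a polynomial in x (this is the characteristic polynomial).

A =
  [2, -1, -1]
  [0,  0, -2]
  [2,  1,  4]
x^3 - 6*x^2 + 12*x - 8

Expanding det(x·I − A) (e.g. by cofactor expansion or by noting that A is similar to its Jordan form J, which has the same characteristic polynomial as A) gives
  χ_A(x) = x^3 - 6*x^2 + 12*x - 8
which factors as (x - 2)^3. The eigenvalues (with algebraic multiplicities) are λ = 2 with multiplicity 3.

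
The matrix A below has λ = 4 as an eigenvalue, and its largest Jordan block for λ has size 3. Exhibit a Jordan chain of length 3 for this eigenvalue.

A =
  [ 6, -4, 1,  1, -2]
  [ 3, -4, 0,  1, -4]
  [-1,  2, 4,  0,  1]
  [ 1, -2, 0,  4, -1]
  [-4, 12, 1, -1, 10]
A Jordan chain for λ = 4 of length 3:
v_1 = (0, -1, 0, 0, 2)ᵀ
v_2 = (2, 3, -1, 1, -4)ᵀ
v_3 = (1, 0, 0, 0, 0)ᵀ

Let N = A − (4)·I. We want v_3 with N^3 v_3 = 0 but N^2 v_3 ≠ 0; then v_{j-1} := N · v_j for j = 3, …, 2.

Pick v_3 = (1, 0, 0, 0, 0)ᵀ.
Then v_2 = N · v_3 = (2, 3, -1, 1, -4)ᵀ.
Then v_1 = N · v_2 = (0, -1, 0, 0, 2)ᵀ.

Sanity check: (A − (4)·I) v_1 = (0, 0, 0, 0, 0)ᵀ = 0. ✓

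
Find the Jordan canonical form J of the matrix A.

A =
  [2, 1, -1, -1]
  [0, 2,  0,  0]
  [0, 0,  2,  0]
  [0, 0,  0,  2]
J_2(2) ⊕ J_1(2) ⊕ J_1(2)

The characteristic polynomial is
  det(x·I − A) = x^4 - 8*x^3 + 24*x^2 - 32*x + 16 = (x - 2)^4

Eigenvalues and multiplicities (the geometric multiplicity of λ is n − rank(A − λI), which equals the number of Jordan blocks for λ):
  λ = 2: algebraic multiplicity = 4, geometric multiplicity = 3

Determining the block sizes for each eigenvalue:
  λ = 2: 3 blocks summing to 4 forces exactly one block of size 2 and the rest size 1 → block sizes [2, 1, 1]

Assembling the blocks gives a Jordan form
J =
  [2, 1, 0, 0]
  [0, 2, 0, 0]
  [0, 0, 2, 0]
  [0, 0, 0, 2]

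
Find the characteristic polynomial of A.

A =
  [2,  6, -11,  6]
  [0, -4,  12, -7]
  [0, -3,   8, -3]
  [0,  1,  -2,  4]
x^4 - 10*x^3 + 37*x^2 - 60*x + 36

Expanding det(x·I − A) (e.g. by cofactor expansion or by noting that A is similar to its Jordan form J, which has the same characteristic polynomial as A) gives
  χ_A(x) = x^4 - 10*x^3 + 37*x^2 - 60*x + 36
which factors as (x - 3)^2*(x - 2)^2. The eigenvalues (with algebraic multiplicities) are λ = 2 with multiplicity 2, λ = 3 with multiplicity 2.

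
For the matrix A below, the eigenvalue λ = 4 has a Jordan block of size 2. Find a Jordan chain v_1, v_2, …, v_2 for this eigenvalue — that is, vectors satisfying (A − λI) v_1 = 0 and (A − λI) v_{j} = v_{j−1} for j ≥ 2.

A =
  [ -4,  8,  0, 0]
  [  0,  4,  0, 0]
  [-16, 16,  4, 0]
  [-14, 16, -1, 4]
A Jordan chain for λ = 4 of length 2:
v_1 = (0, 0, 0, 2)ᵀ
v_2 = (1, 1, 0, 0)ᵀ

Let N = A − (4)·I. We want v_2 with N^2 v_2 = 0 but N^1 v_2 ≠ 0; then v_{j-1} := N · v_j for j = 2, …, 2.

Pick v_2 = (1, 1, 0, 0)ᵀ.
Then v_1 = N · v_2 = (0, 0, 0, 2)ᵀ.

Sanity check: (A − (4)·I) v_1 = (0, 0, 0, 0)ᵀ = 0. ✓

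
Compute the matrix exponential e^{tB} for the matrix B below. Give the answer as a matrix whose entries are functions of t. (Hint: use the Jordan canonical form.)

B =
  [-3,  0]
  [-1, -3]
e^{tB} =
  [exp(-3*t), 0]
  [-t*exp(-3*t), exp(-3*t)]

Strategy: write B = P · J · P⁻¹ where J is a Jordan canonical form, so e^{tB} = P · e^{tJ} · P⁻¹, and e^{tJ} can be computed block-by-block.

B has Jordan form
J =
  [-3,  1]
  [ 0, -3]
(up to reordering of blocks).

Per-block formulas:
  For a 2×2 Jordan block J_2(-3): exp(t · J_2(-3)) = e^(-3t)·(I + t·N), where N is the 2×2 nilpotent shift.

After assembling e^{tJ} and conjugating by P, we get:

e^{tB} =
  [exp(-3*t), 0]
  [-t*exp(-3*t), exp(-3*t)]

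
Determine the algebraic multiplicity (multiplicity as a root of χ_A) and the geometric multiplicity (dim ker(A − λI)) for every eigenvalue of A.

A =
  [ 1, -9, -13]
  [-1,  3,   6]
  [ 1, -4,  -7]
λ = -1: alg = 3, geom = 1

Step 1 — factor the characteristic polynomial to read off the algebraic multiplicities:
  χ_A(x) = (x + 1)^3

Step 2 — compute geometric multiplicities via the rank-nullity identity g(λ) = n − rank(A − λI):
  rank(A − (-1)·I) = 2, so dim ker(A − (-1)·I) = n − 2 = 1

Summary:
  λ = -1: algebraic multiplicity = 3, geometric multiplicity = 1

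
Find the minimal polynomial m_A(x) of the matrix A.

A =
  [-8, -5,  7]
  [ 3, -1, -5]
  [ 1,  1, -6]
x^3 + 15*x^2 + 75*x + 125

The characteristic polynomial is χ_A(x) = (x + 5)^3, so the eigenvalues are known. The minimal polynomial is
  m_A(x) = Π_λ (x − λ)^{k_λ}
where k_λ is the size of the *largest* Jordan block for λ (equivalently, the smallest k with (A − λI)^k v = 0 for every generalised eigenvector v of λ).

  λ = -5: largest Jordan block has size 3, contributing (x + 5)^3

So m_A(x) = (x + 5)^3 = x^3 + 15*x^2 + 75*x + 125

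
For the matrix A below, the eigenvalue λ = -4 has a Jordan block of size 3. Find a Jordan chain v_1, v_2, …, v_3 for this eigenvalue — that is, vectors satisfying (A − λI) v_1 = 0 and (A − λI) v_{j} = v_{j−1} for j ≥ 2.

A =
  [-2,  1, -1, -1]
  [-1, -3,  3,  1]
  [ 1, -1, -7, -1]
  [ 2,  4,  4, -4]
A Jordan chain for λ = -4 of length 3:
v_1 = (0, 2, -2, 4)ᵀ
v_2 = (2, -1, 1, 2)ᵀ
v_3 = (1, 0, 0, 0)ᵀ

Let N = A − (-4)·I. We want v_3 with N^3 v_3 = 0 but N^2 v_3 ≠ 0; then v_{j-1} := N · v_j for j = 3, …, 2.

Pick v_3 = (1, 0, 0, 0)ᵀ.
Then v_2 = N · v_3 = (2, -1, 1, 2)ᵀ.
Then v_1 = N · v_2 = (0, 2, -2, 4)ᵀ.

Sanity check: (A − (-4)·I) v_1 = (0, 0, 0, 0)ᵀ = 0. ✓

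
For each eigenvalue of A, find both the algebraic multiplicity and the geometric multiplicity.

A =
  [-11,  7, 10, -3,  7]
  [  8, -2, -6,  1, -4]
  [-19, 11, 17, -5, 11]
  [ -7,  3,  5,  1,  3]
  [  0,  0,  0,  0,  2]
λ = -1: alg = 1, geom = 1; λ = 2: alg = 4, geom = 2

Step 1 — factor the characteristic polynomial to read off the algebraic multiplicities:
  χ_A(x) = (x - 2)^4*(x + 1)

Step 2 — compute geometric multiplicities via the rank-nullity identity g(λ) = n − rank(A − λI):
  rank(A − (-1)·I) = 4, so dim ker(A − (-1)·I) = n − 4 = 1
  rank(A − (2)·I) = 3, so dim ker(A − (2)·I) = n − 3 = 2

Summary:
  λ = -1: algebraic multiplicity = 1, geometric multiplicity = 1
  λ = 2: algebraic multiplicity = 4, geometric multiplicity = 2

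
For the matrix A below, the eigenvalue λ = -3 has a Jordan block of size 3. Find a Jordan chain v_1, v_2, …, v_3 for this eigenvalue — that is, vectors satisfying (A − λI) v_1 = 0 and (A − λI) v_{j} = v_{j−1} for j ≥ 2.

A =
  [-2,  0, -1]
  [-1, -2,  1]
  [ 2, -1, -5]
A Jordan chain for λ = -3 of length 3:
v_1 = (-1, 0, -1)ᵀ
v_2 = (1, -1, 2)ᵀ
v_3 = (1, 0, 0)ᵀ

Let N = A − (-3)·I. We want v_3 with N^3 v_3 = 0 but N^2 v_3 ≠ 0; then v_{j-1} := N · v_j for j = 3, …, 2.

Pick v_3 = (1, 0, 0)ᵀ.
Then v_2 = N · v_3 = (1, -1, 2)ᵀ.
Then v_1 = N · v_2 = (-1, 0, -1)ᵀ.

Sanity check: (A − (-3)·I) v_1 = (0, 0, 0)ᵀ = 0. ✓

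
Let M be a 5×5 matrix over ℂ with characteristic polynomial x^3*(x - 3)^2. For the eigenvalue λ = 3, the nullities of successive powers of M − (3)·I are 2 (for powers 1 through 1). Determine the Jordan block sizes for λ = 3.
Block sizes for λ = 3: [1, 1]

From the dimensions of kernels of powers, the number of Jordan blocks of size at least j is d_j − d_{j−1} where d_j = dim ker(N^j) (with d_0 = 0). Computing the differences gives [2].
The number of blocks of size exactly k is (#blocks of size ≥ k) − (#blocks of size ≥ k + 1), so the partition is: 2 block(s) of size 1.
In nonincreasing order the block sizes are [1, 1].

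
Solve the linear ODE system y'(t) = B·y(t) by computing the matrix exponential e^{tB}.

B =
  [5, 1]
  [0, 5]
e^{tB} =
  [exp(5*t), t*exp(5*t)]
  [0, exp(5*t)]

Strategy: write B = P · J · P⁻¹ where J is a Jordan canonical form, so e^{tB} = P · e^{tJ} · P⁻¹, and e^{tJ} can be computed block-by-block.

B has Jordan form
J =
  [5, 1]
  [0, 5]
(up to reordering of blocks).

Per-block formulas:
  For a 2×2 Jordan block J_2(5): exp(t · J_2(5)) = e^(5t)·(I + t·N), where N is the 2×2 nilpotent shift.

After assembling e^{tJ} and conjugating by P, we get:

e^{tB} =
  [exp(5*t), t*exp(5*t)]
  [0, exp(5*t)]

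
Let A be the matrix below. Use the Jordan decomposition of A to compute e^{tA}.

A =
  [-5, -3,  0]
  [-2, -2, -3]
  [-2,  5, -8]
e^{tA} =
  [3*t^2*exp(-5*t) + exp(-5*t), -9*t^2*exp(-5*t)/2 - 3*t*exp(-5*t), 9*t^2*exp(-5*t)/2]
  [-2*t*exp(-5*t), 3*t*exp(-5*t) + exp(-5*t), -3*t*exp(-5*t)]
  [-2*t^2*exp(-5*t) - 2*t*exp(-5*t), 3*t^2*exp(-5*t) + 5*t*exp(-5*t), -3*t^2*exp(-5*t) - 3*t*exp(-5*t) + exp(-5*t)]

Strategy: write A = P · J · P⁻¹ where J is a Jordan canonical form, so e^{tA} = P · e^{tJ} · P⁻¹, and e^{tJ} can be computed block-by-block.

A has Jordan form
J =
  [-5,  1,  0]
  [ 0, -5,  1]
  [ 0,  0, -5]
(up to reordering of blocks).

Per-block formulas:
  For a 3×3 Jordan block J_3(-5): exp(t · J_3(-5)) = e^(-5t)·(I + t·N + (t^2/2)·N^2), where N is the 3×3 nilpotent shift.

After assembling e^{tJ} and conjugating by P, we get:

e^{tA} =
  [3*t^2*exp(-5*t) + exp(-5*t), -9*t^2*exp(-5*t)/2 - 3*t*exp(-5*t), 9*t^2*exp(-5*t)/2]
  [-2*t*exp(-5*t), 3*t*exp(-5*t) + exp(-5*t), -3*t*exp(-5*t)]
  [-2*t^2*exp(-5*t) - 2*t*exp(-5*t), 3*t^2*exp(-5*t) + 5*t*exp(-5*t), -3*t^2*exp(-5*t) - 3*t*exp(-5*t) + exp(-5*t)]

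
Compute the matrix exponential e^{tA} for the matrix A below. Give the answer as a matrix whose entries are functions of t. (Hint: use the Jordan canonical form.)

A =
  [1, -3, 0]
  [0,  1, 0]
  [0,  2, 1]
e^{tA} =
  [exp(t), -3*t*exp(t), 0]
  [0, exp(t), 0]
  [0, 2*t*exp(t), exp(t)]

Strategy: write A = P · J · P⁻¹ where J is a Jordan canonical form, so e^{tA} = P · e^{tJ} · P⁻¹, and e^{tJ} can be computed block-by-block.

A has Jordan form
J =
  [1, 1, 0]
  [0, 1, 0]
  [0, 0, 1]
(up to reordering of blocks).

Per-block formulas:
  For a 2×2 Jordan block J_2(1): exp(t · J_2(1)) = e^(1t)·(I + t·N), where N is the 2×2 nilpotent shift.
  For a 1×1 block at λ = 1: exp(t · [1]) = [e^(1t)].

After assembling e^{tJ} and conjugating by P, we get:

e^{tA} =
  [exp(t), -3*t*exp(t), 0]
  [0, exp(t), 0]
  [0, 2*t*exp(t), exp(t)]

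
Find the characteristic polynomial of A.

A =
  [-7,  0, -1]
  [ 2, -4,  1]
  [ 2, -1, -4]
x^3 + 15*x^2 + 75*x + 125

Expanding det(x·I − A) (e.g. by cofactor expansion or by noting that A is similar to its Jordan form J, which has the same characteristic polynomial as A) gives
  χ_A(x) = x^3 + 15*x^2 + 75*x + 125
which factors as (x + 5)^3. The eigenvalues (with algebraic multiplicities) are λ = -5 with multiplicity 3.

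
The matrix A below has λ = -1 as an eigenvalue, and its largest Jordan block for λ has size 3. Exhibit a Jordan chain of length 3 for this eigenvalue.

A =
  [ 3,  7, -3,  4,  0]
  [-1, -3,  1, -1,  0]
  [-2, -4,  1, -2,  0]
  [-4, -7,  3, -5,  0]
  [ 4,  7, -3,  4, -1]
A Jordan chain for λ = -1 of length 3:
v_1 = (-1, 0, 0, 1, -1)ᵀ
v_2 = (4, -1, -2, -4, 4)ᵀ
v_3 = (1, 0, 0, 0, 0)ᵀ

Let N = A − (-1)·I. We want v_3 with N^3 v_3 = 0 but N^2 v_3 ≠ 0; then v_{j-1} := N · v_j for j = 3, …, 2.

Pick v_3 = (1, 0, 0, 0, 0)ᵀ.
Then v_2 = N · v_3 = (4, -1, -2, -4, 4)ᵀ.
Then v_1 = N · v_2 = (-1, 0, 0, 1, -1)ᵀ.

Sanity check: (A − (-1)·I) v_1 = (0, 0, 0, 0, 0)ᵀ = 0. ✓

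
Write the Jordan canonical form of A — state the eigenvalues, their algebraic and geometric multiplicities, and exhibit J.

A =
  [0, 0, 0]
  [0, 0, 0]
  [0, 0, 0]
J_1(0) ⊕ J_1(0) ⊕ J_1(0)

The characteristic polynomial is
  det(x·I − A) = x^3

Eigenvalues and multiplicities (the geometric multiplicity of λ is n − rank(A − λI), which equals the number of Jordan blocks for λ):
  λ = 0: algebraic multiplicity = 3, geometric multiplicity = 3

Determining the block sizes for each eigenvalue:
  λ = 0: gm = am = 3, so every block has size 1 → block sizes [1, 1, 1]

Assembling the blocks gives a Jordan form
J =
  [0, 0, 0]
  [0, 0, 0]
  [0, 0, 0]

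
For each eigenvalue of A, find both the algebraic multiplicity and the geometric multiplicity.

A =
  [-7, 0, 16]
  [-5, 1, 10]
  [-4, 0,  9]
λ = 1: alg = 3, geom = 2

Step 1 — factor the characteristic polynomial to read off the algebraic multiplicities:
  χ_A(x) = (x - 1)^3

Step 2 — compute geometric multiplicities via the rank-nullity identity g(λ) = n − rank(A − λI):
  rank(A − (1)·I) = 1, so dim ker(A − (1)·I) = n − 1 = 2

Summary:
  λ = 1: algebraic multiplicity = 3, geometric multiplicity = 2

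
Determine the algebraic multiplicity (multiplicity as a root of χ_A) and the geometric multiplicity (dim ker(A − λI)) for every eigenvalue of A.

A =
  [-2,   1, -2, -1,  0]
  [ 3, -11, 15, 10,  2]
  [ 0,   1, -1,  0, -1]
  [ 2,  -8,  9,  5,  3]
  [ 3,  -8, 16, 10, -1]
λ = -2: alg = 5, geom = 2

Step 1 — factor the characteristic polynomial to read off the algebraic multiplicities:
  χ_A(x) = (x + 2)^5

Step 2 — compute geometric multiplicities via the rank-nullity identity g(λ) = n − rank(A − λI):
  rank(A − (-2)·I) = 3, so dim ker(A − (-2)·I) = n − 3 = 2

Summary:
  λ = -2: algebraic multiplicity = 5, geometric multiplicity = 2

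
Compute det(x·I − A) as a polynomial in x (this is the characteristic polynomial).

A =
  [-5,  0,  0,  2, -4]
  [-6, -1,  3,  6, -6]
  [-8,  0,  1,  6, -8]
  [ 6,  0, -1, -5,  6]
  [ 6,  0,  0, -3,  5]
x^5 + 5*x^4 + 10*x^3 + 10*x^2 + 5*x + 1

Expanding det(x·I − A) (e.g. by cofactor expansion or by noting that A is similar to its Jordan form J, which has the same characteristic polynomial as A) gives
  χ_A(x) = x^5 + 5*x^4 + 10*x^3 + 10*x^2 + 5*x + 1
which factors as (x + 1)^5. The eigenvalues (with algebraic multiplicities) are λ = -1 with multiplicity 5.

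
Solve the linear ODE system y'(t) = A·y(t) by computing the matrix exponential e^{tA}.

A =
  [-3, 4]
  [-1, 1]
e^{tA} =
  [-2*t*exp(-t) + exp(-t), 4*t*exp(-t)]
  [-t*exp(-t), 2*t*exp(-t) + exp(-t)]

Strategy: write A = P · J · P⁻¹ where J is a Jordan canonical form, so e^{tA} = P · e^{tJ} · P⁻¹, and e^{tJ} can be computed block-by-block.

A has Jordan form
J =
  [-1,  1]
  [ 0, -1]
(up to reordering of blocks).

Per-block formulas:
  For a 2×2 Jordan block J_2(-1): exp(t · J_2(-1)) = e^(-1t)·(I + t·N), where N is the 2×2 nilpotent shift.

After assembling e^{tJ} and conjugating by P, we get:

e^{tA} =
  [-2*t*exp(-t) + exp(-t), 4*t*exp(-t)]
  [-t*exp(-t), 2*t*exp(-t) + exp(-t)]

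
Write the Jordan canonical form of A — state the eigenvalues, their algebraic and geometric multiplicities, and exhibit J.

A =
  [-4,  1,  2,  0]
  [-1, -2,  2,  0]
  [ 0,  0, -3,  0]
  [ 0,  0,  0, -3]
J_2(-3) ⊕ J_1(-3) ⊕ J_1(-3)

The characteristic polynomial is
  det(x·I − A) = x^4 + 12*x^3 + 54*x^2 + 108*x + 81 = (x + 3)^4

Eigenvalues and multiplicities (the geometric multiplicity of λ is n − rank(A − λI), which equals the number of Jordan blocks for λ):
  λ = -3: algebraic multiplicity = 4, geometric multiplicity = 3

Determining the block sizes for each eigenvalue:
  λ = -3: 3 blocks summing to 4 forces exactly one block of size 2 and the rest size 1 → block sizes [2, 1, 1]

Assembling the blocks gives a Jordan form
J =
  [-3,  1,  0,  0]
  [ 0, -3,  0,  0]
  [ 0,  0, -3,  0]
  [ 0,  0,  0, -3]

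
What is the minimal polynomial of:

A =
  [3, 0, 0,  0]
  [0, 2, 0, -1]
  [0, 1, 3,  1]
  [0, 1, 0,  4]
x^2 - 6*x + 9

The characteristic polynomial is χ_A(x) = (x - 3)^4, so the eigenvalues are known. The minimal polynomial is
  m_A(x) = Π_λ (x − λ)^{k_λ}
where k_λ is the size of the *largest* Jordan block for λ (equivalently, the smallest k with (A − λI)^k v = 0 for every generalised eigenvector v of λ).

  λ = 3: largest Jordan block has size 2, contributing (x − 3)^2

So m_A(x) = (x - 3)^2 = x^2 - 6*x + 9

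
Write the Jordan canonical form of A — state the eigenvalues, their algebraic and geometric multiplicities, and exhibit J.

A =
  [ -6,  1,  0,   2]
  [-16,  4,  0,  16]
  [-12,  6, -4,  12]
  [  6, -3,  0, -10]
J_2(-4) ⊕ J_1(-4) ⊕ J_1(-4)

The characteristic polynomial is
  det(x·I − A) = x^4 + 16*x^3 + 96*x^2 + 256*x + 256 = (x + 4)^4

Eigenvalues and multiplicities (the geometric multiplicity of λ is n − rank(A − λI), which equals the number of Jordan blocks for λ):
  λ = -4: algebraic multiplicity = 4, geometric multiplicity = 3

Determining the block sizes for each eigenvalue:
  λ = -4: 3 blocks summing to 4 forces exactly one block of size 2 and the rest size 1 → block sizes [2, 1, 1]

Assembling the blocks gives a Jordan form
J =
  [-4,  1,  0,  0]
  [ 0, -4,  0,  0]
  [ 0,  0, -4,  0]
  [ 0,  0,  0, -4]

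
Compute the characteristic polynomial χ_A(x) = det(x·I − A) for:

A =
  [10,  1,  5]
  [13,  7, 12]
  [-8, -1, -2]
x^3 - 15*x^2 + 75*x - 125

Expanding det(x·I − A) (e.g. by cofactor expansion or by noting that A is similar to its Jordan form J, which has the same characteristic polynomial as A) gives
  χ_A(x) = x^3 - 15*x^2 + 75*x - 125
which factors as (x - 5)^3. The eigenvalues (with algebraic multiplicities) are λ = 5 with multiplicity 3.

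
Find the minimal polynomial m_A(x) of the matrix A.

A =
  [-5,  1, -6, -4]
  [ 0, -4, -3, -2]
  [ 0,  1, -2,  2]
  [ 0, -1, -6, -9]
x^3 + 15*x^2 + 75*x + 125

The characteristic polynomial is χ_A(x) = (x + 5)^4, so the eigenvalues are known. The minimal polynomial is
  m_A(x) = Π_λ (x − λ)^{k_λ}
where k_λ is the size of the *largest* Jordan block for λ (equivalently, the smallest k with (A − λI)^k v = 0 for every generalised eigenvector v of λ).

  λ = -5: largest Jordan block has size 3, contributing (x + 5)^3

So m_A(x) = (x + 5)^3 = x^3 + 15*x^2 + 75*x + 125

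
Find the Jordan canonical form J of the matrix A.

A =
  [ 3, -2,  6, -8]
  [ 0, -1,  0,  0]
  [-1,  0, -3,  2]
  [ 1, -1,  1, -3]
J_3(-1) ⊕ J_1(-1)

The characteristic polynomial is
  det(x·I − A) = x^4 + 4*x^3 + 6*x^2 + 4*x + 1 = (x + 1)^4

Eigenvalues and multiplicities (the geometric multiplicity of λ is n − rank(A − λI), which equals the number of Jordan blocks for λ):
  λ = -1: algebraic multiplicity = 4, geometric multiplicity = 2

Determining the block sizes for each eigenvalue:
  λ = -1: with am = 4 and gm = 2, the partition is not yet determined (e.g. several partitions of 4 into 2 parts exist). Let N = A − (-1)·I. Computing rank(N^1) = 2, rank(N^2) = 1, rank(N^3) = 0; the number of blocks of size ≥ j is rank(N^{j−1}) − rank(N^j), giving [2, 1, 1]. So we have 1 block(s) of size 3, 1 block(s) of size 1 → block sizes [3, 1]

Assembling the blocks gives a Jordan form
J =
  [-1,  1,  0,  0]
  [ 0, -1,  1,  0]
  [ 0,  0, -1,  0]
  [ 0,  0,  0, -1]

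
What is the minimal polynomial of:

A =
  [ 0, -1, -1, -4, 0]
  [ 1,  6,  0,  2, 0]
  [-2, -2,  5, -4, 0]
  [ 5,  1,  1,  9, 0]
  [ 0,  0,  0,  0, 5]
x^3 - 15*x^2 + 75*x - 125

The characteristic polynomial is χ_A(x) = (x - 5)^5, so the eigenvalues are known. The minimal polynomial is
  m_A(x) = Π_λ (x − λ)^{k_λ}
where k_λ is the size of the *largest* Jordan block for λ (equivalently, the smallest k with (A − λI)^k v = 0 for every generalised eigenvector v of λ).

  λ = 5: largest Jordan block has size 3, contributing (x − 5)^3

So m_A(x) = (x - 5)^3 = x^3 - 15*x^2 + 75*x - 125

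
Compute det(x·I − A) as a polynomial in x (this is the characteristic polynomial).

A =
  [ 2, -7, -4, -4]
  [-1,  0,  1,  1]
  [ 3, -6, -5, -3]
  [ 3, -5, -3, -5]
x^4 + 8*x^3 + 24*x^2 + 32*x + 16

Expanding det(x·I − A) (e.g. by cofactor expansion or by noting that A is similar to its Jordan form J, which has the same characteristic polynomial as A) gives
  χ_A(x) = x^4 + 8*x^3 + 24*x^2 + 32*x + 16
which factors as (x + 2)^4. The eigenvalues (with algebraic multiplicities) are λ = -2 with multiplicity 4.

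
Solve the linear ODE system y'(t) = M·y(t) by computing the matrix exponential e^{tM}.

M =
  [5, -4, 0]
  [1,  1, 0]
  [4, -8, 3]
e^{tM} =
  [2*t*exp(3*t) + exp(3*t), -4*t*exp(3*t), 0]
  [t*exp(3*t), -2*t*exp(3*t) + exp(3*t), 0]
  [4*t*exp(3*t), -8*t*exp(3*t), exp(3*t)]

Strategy: write M = P · J · P⁻¹ where J is a Jordan canonical form, so e^{tM} = P · e^{tJ} · P⁻¹, and e^{tJ} can be computed block-by-block.

M has Jordan form
J =
  [3, 1, 0]
  [0, 3, 0]
  [0, 0, 3]
(up to reordering of blocks).

Per-block formulas:
  For a 2×2 Jordan block J_2(3): exp(t · J_2(3)) = e^(3t)·(I + t·N), where N is the 2×2 nilpotent shift.
  For a 1×1 block at λ = 3: exp(t · [3]) = [e^(3t)].

After assembling e^{tJ} and conjugating by P, we get:

e^{tM} =
  [2*t*exp(3*t) + exp(3*t), -4*t*exp(3*t), 0]
  [t*exp(3*t), -2*t*exp(3*t) + exp(3*t), 0]
  [4*t*exp(3*t), -8*t*exp(3*t), exp(3*t)]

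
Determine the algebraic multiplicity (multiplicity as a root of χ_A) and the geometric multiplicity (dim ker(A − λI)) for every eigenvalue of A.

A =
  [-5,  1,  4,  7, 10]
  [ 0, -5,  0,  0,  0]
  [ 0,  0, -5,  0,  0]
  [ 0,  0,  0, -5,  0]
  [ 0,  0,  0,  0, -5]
λ = -5: alg = 5, geom = 4

Step 1 — factor the characteristic polynomial to read off the algebraic multiplicities:
  χ_A(x) = (x + 5)^5

Step 2 — compute geometric multiplicities via the rank-nullity identity g(λ) = n − rank(A − λI):
  rank(A − (-5)·I) = 1, so dim ker(A − (-5)·I) = n − 1 = 4

Summary:
  λ = -5: algebraic multiplicity = 5, geometric multiplicity = 4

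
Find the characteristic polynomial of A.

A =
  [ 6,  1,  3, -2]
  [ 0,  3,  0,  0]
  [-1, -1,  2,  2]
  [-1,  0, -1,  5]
x^4 - 16*x^3 + 94*x^2 - 240*x + 225

Expanding det(x·I − A) (e.g. by cofactor expansion or by noting that A is similar to its Jordan form J, which has the same characteristic polynomial as A) gives
  χ_A(x) = x^4 - 16*x^3 + 94*x^2 - 240*x + 225
which factors as (x - 5)^2*(x - 3)^2. The eigenvalues (with algebraic multiplicities) are λ = 3 with multiplicity 2, λ = 5 with multiplicity 2.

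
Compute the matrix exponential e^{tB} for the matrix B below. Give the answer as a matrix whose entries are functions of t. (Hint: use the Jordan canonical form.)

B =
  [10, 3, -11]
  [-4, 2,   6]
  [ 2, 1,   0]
e^{tB} =
  [t^2*exp(4*t) + 6*t*exp(4*t) + exp(4*t), t^2*exp(4*t)/2 + 3*t*exp(4*t), -2*t^2*exp(4*t) - 11*t*exp(4*t)]
  [-2*t^2*exp(4*t) - 4*t*exp(4*t), -t^2*exp(4*t) - 2*t*exp(4*t) + exp(4*t), 4*t^2*exp(4*t) + 6*t*exp(4*t)]
  [2*t*exp(4*t), t*exp(4*t), -4*t*exp(4*t) + exp(4*t)]

Strategy: write B = P · J · P⁻¹ where J is a Jordan canonical form, so e^{tB} = P · e^{tJ} · P⁻¹, and e^{tJ} can be computed block-by-block.

B has Jordan form
J =
  [4, 1, 0]
  [0, 4, 1]
  [0, 0, 4]
(up to reordering of blocks).

Per-block formulas:
  For a 3×3 Jordan block J_3(4): exp(t · J_3(4)) = e^(4t)·(I + t·N + (t^2/2)·N^2), where N is the 3×3 nilpotent shift.

After assembling e^{tJ} and conjugating by P, we get:

e^{tB} =
  [t^2*exp(4*t) + 6*t*exp(4*t) + exp(4*t), t^2*exp(4*t)/2 + 3*t*exp(4*t), -2*t^2*exp(4*t) - 11*t*exp(4*t)]
  [-2*t^2*exp(4*t) - 4*t*exp(4*t), -t^2*exp(4*t) - 2*t*exp(4*t) + exp(4*t), 4*t^2*exp(4*t) + 6*t*exp(4*t)]
  [2*t*exp(4*t), t*exp(4*t), -4*t*exp(4*t) + exp(4*t)]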